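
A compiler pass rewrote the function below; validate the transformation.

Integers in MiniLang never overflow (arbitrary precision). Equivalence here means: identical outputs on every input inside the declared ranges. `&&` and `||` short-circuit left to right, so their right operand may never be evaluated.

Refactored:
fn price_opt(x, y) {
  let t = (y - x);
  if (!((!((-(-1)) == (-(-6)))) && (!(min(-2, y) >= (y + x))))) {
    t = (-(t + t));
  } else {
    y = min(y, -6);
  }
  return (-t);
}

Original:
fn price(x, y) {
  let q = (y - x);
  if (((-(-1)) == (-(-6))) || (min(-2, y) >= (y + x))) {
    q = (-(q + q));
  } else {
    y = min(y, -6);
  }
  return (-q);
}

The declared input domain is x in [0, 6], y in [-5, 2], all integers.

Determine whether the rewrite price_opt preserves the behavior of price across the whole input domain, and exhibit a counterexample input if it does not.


Equivalent — the differences include local variable names differ; boolean connective usage differs, yet no declared input distinguishes the two.
Tracing x=2, y=-5: price: q := -7 | (((-(-1)) == (-(-6))) || (min(-2, y) >= (y + x))): false | y := -6 | result 7 | price_opt: t := -7 | (!((!((-(-1)) == (-(-6)))) && (!(min(-2, y) >= (y + x))))): false | y := -6 | result 7 — matching result 7.
Sweeping the whole domain (56 inputs) finds no disagreement.
verdict: equivalent


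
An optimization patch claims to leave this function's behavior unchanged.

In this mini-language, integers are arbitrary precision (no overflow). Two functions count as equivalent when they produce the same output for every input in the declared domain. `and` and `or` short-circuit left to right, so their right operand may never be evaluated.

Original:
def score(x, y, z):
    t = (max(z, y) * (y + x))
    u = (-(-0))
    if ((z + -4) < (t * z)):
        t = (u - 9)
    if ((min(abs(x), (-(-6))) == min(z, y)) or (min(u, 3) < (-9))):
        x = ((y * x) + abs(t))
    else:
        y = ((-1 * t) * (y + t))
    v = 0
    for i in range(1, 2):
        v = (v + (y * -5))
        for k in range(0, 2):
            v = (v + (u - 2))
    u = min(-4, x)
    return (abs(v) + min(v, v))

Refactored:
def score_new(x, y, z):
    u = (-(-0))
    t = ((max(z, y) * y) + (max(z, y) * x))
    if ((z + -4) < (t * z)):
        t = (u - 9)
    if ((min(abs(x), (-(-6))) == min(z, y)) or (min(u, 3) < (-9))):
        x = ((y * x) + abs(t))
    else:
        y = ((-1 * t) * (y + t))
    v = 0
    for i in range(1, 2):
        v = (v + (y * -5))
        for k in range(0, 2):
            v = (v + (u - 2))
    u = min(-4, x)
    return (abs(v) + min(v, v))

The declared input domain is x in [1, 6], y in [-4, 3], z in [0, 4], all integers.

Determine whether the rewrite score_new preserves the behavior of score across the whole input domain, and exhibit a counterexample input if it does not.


Changes here: min/max/abs usage differs, and arithmetic usage differs; the full 240-point sweep finds no disagreement.
verdict: equivalent


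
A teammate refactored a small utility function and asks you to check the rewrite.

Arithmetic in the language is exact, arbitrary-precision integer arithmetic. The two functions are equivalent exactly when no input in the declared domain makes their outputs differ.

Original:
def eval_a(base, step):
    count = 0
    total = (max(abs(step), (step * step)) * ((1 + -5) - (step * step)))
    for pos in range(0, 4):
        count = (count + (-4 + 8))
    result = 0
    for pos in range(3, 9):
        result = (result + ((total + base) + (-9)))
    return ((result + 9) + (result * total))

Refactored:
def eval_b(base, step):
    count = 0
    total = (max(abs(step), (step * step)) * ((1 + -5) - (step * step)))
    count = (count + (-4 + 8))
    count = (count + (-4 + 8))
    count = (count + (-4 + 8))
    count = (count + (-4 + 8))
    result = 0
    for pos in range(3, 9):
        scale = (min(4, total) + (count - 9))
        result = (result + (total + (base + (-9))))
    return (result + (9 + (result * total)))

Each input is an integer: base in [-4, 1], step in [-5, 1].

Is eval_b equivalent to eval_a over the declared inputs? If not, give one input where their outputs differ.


Although loop structure differs, and local variable names differ, and min/max/abs usage differs, and statement counts differ, and arithmetic usage differs, and constant usage differs, 42/42 inputs agree.
verdict: equivalent


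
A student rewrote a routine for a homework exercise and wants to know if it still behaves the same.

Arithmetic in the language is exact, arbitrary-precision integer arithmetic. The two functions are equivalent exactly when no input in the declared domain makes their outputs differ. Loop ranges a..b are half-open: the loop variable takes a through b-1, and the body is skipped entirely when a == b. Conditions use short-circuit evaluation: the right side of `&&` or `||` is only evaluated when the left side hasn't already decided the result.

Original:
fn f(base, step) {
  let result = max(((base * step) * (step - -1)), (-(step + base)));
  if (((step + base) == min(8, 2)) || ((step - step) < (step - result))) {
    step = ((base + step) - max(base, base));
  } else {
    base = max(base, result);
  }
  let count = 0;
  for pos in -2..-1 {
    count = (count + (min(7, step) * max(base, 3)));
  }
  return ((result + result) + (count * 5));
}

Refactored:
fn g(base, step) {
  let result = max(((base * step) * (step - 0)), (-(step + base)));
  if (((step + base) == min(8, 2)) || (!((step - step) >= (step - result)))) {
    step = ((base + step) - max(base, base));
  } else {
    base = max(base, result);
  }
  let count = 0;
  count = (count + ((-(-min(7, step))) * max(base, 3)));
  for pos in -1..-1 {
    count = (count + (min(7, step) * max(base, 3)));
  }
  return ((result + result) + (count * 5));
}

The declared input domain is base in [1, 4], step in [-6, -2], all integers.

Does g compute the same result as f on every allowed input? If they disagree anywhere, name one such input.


Evaluate both at base=1, step=-6.
f: result=30, then (((step + base) == min(8, 2)) || ((step - step) < (step - result))) is false, then base=30, then count=0, then (pos=-2), then count=-180, then returns -840
g: result=36, then (((step + base) == min(8, 2)) || (!((step - step) >= (step - result)))) is false, then base=36, then count=0, then count=-216, then the loop over pos runs zero times, then returns -1008
-840 vs -1008 — the two versions disagree here.
verdict: not equivalent; witness: base=1, step=-6


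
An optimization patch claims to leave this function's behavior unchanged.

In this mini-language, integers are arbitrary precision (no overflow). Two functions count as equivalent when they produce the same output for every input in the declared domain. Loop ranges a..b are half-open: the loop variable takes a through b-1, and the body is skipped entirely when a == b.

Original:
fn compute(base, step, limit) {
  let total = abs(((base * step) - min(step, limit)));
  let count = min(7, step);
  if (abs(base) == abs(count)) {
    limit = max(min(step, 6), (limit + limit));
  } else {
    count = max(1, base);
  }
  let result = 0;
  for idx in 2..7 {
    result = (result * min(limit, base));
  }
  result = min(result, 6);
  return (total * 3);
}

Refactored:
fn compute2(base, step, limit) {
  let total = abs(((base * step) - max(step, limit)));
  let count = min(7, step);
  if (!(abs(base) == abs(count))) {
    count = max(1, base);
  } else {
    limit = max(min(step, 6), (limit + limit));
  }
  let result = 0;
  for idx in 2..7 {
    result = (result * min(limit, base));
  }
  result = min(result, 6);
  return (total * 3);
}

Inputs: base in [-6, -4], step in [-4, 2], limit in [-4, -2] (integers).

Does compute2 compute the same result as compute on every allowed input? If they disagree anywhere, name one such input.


Run the pair on base=-6, step=-4, limit=-3.
compute: total = 28; count = -4; (abs(base) == abs(count)) -> false; count = 1; result = 0; [idx=2]; result = 0; [idx=3]; result = 0; [idx=4]; result = 0; [idx=5]; result = 0; [idx=6]; result = 0; result = 0; return 84
compute2: total = 27; count = -4; (!(abs(base) == abs(count))) -> true; count = 1; result = 0; [idx=2]; result = 0; [idx=3]; result = 0; [idx=4]; result = 0; [idx=5]; result = 0; [idx=6]; result = 0; result = 0; return 81
84 != 81, so the rewrite changes behavior.
verdict: not equivalent; witness: base=-6, step=-4, limit=-3


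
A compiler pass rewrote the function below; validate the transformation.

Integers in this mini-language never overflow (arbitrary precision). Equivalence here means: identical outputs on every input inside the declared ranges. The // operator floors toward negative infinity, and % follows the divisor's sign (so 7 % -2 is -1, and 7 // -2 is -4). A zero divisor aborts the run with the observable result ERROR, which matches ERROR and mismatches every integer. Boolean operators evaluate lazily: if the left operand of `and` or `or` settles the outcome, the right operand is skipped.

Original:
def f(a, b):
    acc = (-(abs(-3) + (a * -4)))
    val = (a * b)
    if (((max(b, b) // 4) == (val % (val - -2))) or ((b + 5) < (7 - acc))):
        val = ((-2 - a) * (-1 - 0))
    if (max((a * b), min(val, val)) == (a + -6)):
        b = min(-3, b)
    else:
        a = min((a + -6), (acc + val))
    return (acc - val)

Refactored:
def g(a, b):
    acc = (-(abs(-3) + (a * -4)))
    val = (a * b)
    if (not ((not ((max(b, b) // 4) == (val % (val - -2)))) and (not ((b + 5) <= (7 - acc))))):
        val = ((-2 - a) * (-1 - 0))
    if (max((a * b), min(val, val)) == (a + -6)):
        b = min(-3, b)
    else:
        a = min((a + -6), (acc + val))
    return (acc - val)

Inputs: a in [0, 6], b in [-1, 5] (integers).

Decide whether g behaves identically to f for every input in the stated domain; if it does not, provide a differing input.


Consider the input a=0, b=5.
f: acc := -3 | val := 0 | (((max(b, b) // 4) == (val % (val - -2))) or ((b + 5) < (7 - acc))): false | (max((a * b), min(val, val)) == (a + -6)): false | a := -6 | result -3
g: acc := -3 | val := 0 | (not ((not ((max(b, b) // 4) == (val % (val - -2)))) and (not ((b + 5) <= (7 - acc))))): true | val := 2 | (max((a * b), min(val, val)) == (a + -6)): false | a := -6 | result -5
-3 != -5, so the rewrite changes behavior.
verdict: not equivalent; witness: a=0, b=5


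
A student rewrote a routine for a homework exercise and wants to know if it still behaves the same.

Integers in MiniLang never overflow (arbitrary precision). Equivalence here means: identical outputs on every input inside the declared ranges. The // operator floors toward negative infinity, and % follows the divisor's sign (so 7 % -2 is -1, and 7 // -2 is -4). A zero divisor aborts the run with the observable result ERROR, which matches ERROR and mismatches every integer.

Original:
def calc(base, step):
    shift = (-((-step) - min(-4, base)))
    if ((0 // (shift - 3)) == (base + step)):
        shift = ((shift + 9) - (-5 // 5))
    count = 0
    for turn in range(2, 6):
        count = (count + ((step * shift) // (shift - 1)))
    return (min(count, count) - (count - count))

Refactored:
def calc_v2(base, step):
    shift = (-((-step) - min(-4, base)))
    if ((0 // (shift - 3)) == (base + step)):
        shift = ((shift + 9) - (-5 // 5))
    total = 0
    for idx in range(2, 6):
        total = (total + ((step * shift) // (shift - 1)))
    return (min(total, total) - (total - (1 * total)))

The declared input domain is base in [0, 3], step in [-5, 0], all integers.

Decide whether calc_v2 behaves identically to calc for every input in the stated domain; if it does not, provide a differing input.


Equivalent — the differences include arithmetic usage differs, plus constant usage differs, plus local variable names differ, yet no declared input distinguishes the two.
Spot check at base=2, step=-4 — calc: shift := -8 | ((0 // (shift - 3)) == (base + step)): false | count := 0 | iter turn=2: | count := -4 | iter turn=3: | count := -8 | iter turn=4: | count := -12 | iter turn=5: | count := -16 | result -16. calc_v2: shift := -8 | ((0 // (shift - 3)) == (base + step)): false | total := 0 | iter idx=2: | total := -4 | iter idx=3: | total := -8 | iter idx=4: | total := -12 | iter idx=5: | total := -16 | result -16. Both give -16.
An exhaustive pass over the 24 declared inputs shows identical outputs.
verdict: equivalent


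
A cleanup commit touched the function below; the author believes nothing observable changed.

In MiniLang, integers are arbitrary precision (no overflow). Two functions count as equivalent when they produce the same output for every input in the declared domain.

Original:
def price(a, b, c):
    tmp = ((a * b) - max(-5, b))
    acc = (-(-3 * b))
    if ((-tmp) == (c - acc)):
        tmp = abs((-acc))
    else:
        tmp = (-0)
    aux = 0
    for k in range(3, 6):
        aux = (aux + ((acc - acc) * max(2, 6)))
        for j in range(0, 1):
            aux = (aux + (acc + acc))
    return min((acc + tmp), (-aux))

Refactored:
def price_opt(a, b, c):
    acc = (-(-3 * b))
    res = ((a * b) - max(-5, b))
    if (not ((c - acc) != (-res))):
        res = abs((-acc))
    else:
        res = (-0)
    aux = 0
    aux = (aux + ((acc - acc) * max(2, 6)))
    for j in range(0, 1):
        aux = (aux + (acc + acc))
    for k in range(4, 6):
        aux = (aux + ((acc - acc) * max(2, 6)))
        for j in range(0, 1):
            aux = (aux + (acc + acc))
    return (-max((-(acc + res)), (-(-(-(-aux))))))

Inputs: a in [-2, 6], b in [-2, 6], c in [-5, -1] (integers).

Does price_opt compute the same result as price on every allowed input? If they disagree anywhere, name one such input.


Comparing the listings, the differences include: local variable names differ; min/max/abs usage differs; constant usage differs; loop structure differs; comparison usage differs; arithmetic usage differs; boolean connective usage differs; statement counts differ.
Spot check at a=2, b=6, c=-5 — price: tmp=6, then acc=18, then ((-tmp) == (c - acc)) is false, then tmp=0, then aux=0, then (k=3), then aux=0, then (j=0), then aux=36, then (k=4), then aux=36, then (j=0), then aux=72, then (k=5), then aux=72, then (j=0), then aux=108, then returns -108. price_opt: acc=18, then res=6, then (not ((c - acc) != (-res))) is false, then res=0, then aux=0, then aux=0, then (j=0), then aux=36, then (k=4), then aux=36, then (j=0), then aux=72, then (k=5), then aux=72, then (j=0), then aux=108, then returns -108. Both give -108.
An exhaustive pass over the 405 declared inputs shows identical outputs.
verdict: equivalent


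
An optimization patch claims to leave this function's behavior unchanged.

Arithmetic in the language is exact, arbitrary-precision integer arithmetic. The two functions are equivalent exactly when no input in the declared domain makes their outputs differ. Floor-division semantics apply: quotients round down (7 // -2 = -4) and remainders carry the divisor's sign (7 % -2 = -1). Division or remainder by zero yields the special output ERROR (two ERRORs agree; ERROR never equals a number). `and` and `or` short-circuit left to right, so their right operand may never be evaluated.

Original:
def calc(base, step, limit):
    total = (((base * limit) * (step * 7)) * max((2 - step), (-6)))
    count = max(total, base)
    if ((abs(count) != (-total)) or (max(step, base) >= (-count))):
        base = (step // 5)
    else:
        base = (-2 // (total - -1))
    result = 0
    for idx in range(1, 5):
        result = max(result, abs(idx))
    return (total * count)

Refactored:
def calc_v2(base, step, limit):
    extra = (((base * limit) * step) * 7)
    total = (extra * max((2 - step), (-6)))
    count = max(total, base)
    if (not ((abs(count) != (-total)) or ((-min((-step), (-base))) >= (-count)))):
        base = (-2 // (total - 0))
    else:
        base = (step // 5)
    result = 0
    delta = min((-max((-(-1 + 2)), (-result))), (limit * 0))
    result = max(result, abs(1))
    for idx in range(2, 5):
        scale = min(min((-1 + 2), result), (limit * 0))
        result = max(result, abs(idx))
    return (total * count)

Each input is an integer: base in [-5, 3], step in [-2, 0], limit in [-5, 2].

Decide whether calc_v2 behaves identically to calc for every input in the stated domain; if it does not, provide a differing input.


These are not equivalent — on base=-5, step=-2, limit=0 the outputs split (0 vs ERROR).
calc: total=0, then count=0, then ((abs(count) != (-total)) or (max(step, base) >= (-count))) is false, then base=-2, then result=0, then (idx=1), then result=1, then (idx=2), then result=2, then (idx=3), then result=3, then (idx=4), then result=4, then returns 0
calc_v2: extra=0, then total=0, then count=0, then (not ((abs(count) != (-total)) or ((-min((-step), (-base))) >= (-count)))) is true, then a zero divisor aborts: ERROR
verdict: not equivalent; witness: base=-5, step=-2, limit=0


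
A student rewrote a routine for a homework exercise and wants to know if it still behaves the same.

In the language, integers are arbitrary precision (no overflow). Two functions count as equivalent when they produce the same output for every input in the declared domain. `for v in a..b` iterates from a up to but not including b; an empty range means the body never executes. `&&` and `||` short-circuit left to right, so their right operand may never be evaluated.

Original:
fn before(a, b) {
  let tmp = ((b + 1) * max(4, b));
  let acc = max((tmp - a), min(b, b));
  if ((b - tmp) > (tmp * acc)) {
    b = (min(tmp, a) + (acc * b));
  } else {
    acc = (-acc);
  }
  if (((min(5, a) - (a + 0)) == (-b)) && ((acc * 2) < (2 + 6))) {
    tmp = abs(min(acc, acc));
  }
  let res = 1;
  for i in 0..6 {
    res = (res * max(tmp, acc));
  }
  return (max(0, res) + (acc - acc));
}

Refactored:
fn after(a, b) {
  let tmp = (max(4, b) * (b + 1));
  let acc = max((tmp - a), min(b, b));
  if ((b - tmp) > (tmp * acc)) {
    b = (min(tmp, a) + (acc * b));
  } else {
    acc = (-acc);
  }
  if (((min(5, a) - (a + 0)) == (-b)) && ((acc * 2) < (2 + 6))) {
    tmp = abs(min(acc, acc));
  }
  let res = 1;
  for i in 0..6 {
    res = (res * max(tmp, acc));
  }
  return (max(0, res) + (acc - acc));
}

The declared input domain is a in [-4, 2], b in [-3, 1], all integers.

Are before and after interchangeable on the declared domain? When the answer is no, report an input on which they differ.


The two versions differ — the changes include same computation, different form.
One worked example (a=-4, b=-1) — before: tmp becomes 0; next acc becomes 4; next ((b - tmp) > (tmp * acc)) evaluates to false; next acc becomes -4; next (((min(5, a) - (a + 0)) == (-b)) && ((acc * 2) < (2 + 6))) evaluates to false; next res becomes 1; next at i=0:; next res becomes 0; next at i=1:; next res becomes 0; next at i=2:; next res becomes 0; next at i=3:; next res becomes 0; next at i=4:; next res becomes 0; next at i=5:; next res becomes 0; next final value 0; after: tmp becomes 0; next acc becomes 4; next ((b - tmp) > (tmp * acc)) evaluates to false; next acc becomes -4; next (((min(5, a) - (a + 0)) == (-b)) && ((acc * 2) < (2 + 6))) evaluates to false; next res becomes 1; next at i=0:; next res becomes 0; next at i=1:; next res becomes 0; next at i=2:; next res becomes 0; next at i=3:; next res becomes 0; next at i=4:; next res becomes 0; next at i=5:; next res becomes 0; next final value 0; agreement on 0.
An exhaustive pass over the 35 declared inputs shows identical outputs.
verdict: equivalent


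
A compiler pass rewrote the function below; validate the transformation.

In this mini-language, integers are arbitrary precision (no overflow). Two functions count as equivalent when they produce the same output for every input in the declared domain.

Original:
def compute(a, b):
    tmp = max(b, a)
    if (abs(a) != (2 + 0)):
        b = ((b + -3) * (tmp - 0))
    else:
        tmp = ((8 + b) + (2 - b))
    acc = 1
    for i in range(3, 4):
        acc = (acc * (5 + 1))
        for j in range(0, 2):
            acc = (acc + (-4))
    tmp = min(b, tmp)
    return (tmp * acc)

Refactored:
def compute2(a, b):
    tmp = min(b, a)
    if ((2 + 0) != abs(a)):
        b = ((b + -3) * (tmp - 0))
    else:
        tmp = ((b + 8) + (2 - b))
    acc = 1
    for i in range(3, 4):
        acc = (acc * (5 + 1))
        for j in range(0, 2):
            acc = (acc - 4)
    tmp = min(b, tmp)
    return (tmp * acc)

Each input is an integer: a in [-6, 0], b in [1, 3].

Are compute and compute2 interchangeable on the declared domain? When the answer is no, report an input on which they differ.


On input a=-6, b=1, compute returns 4 while compute2 returns 12.
verdict: not equivalent; witness: a=-6, b=1


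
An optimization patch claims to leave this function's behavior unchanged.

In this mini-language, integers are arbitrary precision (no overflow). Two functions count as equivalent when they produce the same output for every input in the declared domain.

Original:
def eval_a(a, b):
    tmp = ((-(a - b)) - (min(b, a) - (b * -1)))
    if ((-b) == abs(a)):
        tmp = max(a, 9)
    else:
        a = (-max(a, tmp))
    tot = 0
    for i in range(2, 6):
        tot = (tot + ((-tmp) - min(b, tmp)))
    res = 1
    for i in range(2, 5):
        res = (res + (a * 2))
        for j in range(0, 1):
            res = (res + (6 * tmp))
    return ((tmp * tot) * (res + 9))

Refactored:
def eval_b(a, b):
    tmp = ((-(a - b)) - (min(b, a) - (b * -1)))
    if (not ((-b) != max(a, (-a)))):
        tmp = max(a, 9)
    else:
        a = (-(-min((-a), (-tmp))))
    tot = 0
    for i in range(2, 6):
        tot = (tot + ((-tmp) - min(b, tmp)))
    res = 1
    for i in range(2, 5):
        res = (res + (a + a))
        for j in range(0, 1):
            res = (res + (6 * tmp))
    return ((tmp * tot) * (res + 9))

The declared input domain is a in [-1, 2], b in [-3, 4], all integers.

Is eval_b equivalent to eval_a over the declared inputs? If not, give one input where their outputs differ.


Although arithmetic usage differs, plus boolean connective usage differs, plus comparison usage differs, plus min/max/abs usage differs, plus constant usage differs, 32/32 inputs agree.
verdict: equivalent


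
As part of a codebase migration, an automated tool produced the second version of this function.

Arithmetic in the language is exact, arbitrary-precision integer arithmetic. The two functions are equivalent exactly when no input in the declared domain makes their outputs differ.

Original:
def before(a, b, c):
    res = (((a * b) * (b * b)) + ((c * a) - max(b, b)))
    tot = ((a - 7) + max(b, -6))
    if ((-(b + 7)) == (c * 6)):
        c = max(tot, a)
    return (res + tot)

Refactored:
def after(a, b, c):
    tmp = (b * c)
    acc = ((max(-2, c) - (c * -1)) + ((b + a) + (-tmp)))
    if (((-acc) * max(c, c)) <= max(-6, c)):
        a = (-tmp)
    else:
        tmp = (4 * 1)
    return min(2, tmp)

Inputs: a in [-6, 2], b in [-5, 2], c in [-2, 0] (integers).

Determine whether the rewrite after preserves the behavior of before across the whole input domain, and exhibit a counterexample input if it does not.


The rewrite breaks on a=-6, b=-5, c=-2, where the results are 749 and 2.
before: res = 767; tot = -18; ((-(b + 7)) == (c * 6)) -> false; return 749
after: tmp = 10; acc = -25; (((-acc) * max(c, c)) <= max(-6, c)) -> true; a = -10; return 2
verdict: not equivalent; witness: a=-6, b=-5, c=-2


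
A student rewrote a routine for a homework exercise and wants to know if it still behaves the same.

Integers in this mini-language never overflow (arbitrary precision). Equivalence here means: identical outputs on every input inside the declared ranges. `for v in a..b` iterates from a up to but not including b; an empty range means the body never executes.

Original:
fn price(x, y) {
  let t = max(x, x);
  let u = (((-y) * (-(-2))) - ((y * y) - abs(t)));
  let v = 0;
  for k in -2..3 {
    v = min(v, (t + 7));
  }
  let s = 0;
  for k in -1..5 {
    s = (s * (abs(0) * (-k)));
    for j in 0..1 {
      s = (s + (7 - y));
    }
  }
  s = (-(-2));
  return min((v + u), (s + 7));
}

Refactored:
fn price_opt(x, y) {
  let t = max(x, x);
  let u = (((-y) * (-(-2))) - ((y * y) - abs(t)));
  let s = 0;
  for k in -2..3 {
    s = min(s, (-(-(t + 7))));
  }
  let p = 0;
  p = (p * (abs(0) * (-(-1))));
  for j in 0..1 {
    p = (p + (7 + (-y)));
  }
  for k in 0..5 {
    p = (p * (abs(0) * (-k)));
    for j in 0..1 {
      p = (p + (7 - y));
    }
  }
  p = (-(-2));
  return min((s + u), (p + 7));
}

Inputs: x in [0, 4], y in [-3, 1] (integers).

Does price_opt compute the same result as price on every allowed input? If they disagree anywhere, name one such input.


Reading the diff, among the changes: min/max/abs usage differs, plus statement counts differ, plus constant usage differs, plus local variable names differ, plus arithmetic usage differs, plus loop structure differs.
One worked example (x=2, y=1) — price: t becomes 2; next u becomes -1; next v becomes 0; next at k=-2:; next v becomes 0; next at k=-1:; next v becomes 0; next at k=0:; next v becomes 0; next at k=1:; next v becomes 0; next at k=2:; next v becomes 0; next s becomes 0; next at k=-1:; next s becomes 0; next at j=0:; next s becomes 6; next at k=0:; next s becomes 0; next at j=0:; next s becomes 6; next at k=1:; next s becomes 0; next at j=0:; next s becomes 6; next at k=2:; next s becomes 0; next at j=0:; next s becomes 6; next at k=3:; next s becomes 0; next at j=0:; next s becomes 6; next at k=4:; next s becomes 0; next at j=0:; next s becomes 6; next s becomes 2; next final value -1; price_opt: t becomes 2; next u becomes -1; next s becomes 0; next at k=-2:; next s becomes 0; next at k=-1:; next s becomes 0; next at k=0:; next s becomes 0; next at k=1:; next s becomes 0; next at k=2:; next s becomes 0; next p becomes 0; next p becomes 0; next at j=0:; next p becomes 6; next at k=0:; next p becomes 0; next at j=0:; next p becomes 6; next at k=1:; next p becomes 0; next at j=0:; next p becomes 6; next at k=2:; next p becomes 0; next at j=0:; next p becomes 6; next at k=3:; next p becomes 0; next at j=0:; next p becomes 6; next at k=4:; next p becomes 0; next at j=0:; next p becomes 6; next p becomes 2; next final value -1; agreement on -1.
An exhaustive pass over the 25 declared inputs shows identical outputs.
verdict: equivalent


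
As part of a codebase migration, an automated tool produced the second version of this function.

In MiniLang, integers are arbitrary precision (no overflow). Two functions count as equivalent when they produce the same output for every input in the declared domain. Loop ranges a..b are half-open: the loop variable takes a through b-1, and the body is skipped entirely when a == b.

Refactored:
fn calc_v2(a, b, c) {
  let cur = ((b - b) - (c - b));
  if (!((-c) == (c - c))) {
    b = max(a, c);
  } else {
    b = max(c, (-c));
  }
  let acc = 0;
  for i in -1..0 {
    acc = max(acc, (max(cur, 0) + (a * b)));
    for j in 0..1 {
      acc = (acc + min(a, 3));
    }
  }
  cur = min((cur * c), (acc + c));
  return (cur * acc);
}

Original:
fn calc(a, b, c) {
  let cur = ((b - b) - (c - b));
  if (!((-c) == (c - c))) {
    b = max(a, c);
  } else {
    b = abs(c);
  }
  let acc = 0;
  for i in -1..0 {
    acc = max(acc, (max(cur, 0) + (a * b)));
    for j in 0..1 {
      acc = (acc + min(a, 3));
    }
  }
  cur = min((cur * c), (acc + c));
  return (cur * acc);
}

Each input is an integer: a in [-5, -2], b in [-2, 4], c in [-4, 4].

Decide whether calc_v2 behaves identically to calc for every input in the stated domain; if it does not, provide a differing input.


Side by side, the visible changes include: min/max/abs usage differs.
Spot check at a=-3, b=1, c=1 — calc: cur := 0 | (!((-c) == (c - c))): true | b := 1 | acc := 0 | iter i=-1: | acc := 0 | iter j=0: | acc := -3 | cur := -2 | result 6. calc_v2: cur := 0 | (!((-c) == (c - c))): true | b := 1 | acc := 0 | iter i=-1: | acc := 0 | iter j=0: | acc := -3 | cur := -2 | result 6. Both give 6.
An exhaustive pass over the 252 declared inputs shows identical outputs.
verdict: equivalent


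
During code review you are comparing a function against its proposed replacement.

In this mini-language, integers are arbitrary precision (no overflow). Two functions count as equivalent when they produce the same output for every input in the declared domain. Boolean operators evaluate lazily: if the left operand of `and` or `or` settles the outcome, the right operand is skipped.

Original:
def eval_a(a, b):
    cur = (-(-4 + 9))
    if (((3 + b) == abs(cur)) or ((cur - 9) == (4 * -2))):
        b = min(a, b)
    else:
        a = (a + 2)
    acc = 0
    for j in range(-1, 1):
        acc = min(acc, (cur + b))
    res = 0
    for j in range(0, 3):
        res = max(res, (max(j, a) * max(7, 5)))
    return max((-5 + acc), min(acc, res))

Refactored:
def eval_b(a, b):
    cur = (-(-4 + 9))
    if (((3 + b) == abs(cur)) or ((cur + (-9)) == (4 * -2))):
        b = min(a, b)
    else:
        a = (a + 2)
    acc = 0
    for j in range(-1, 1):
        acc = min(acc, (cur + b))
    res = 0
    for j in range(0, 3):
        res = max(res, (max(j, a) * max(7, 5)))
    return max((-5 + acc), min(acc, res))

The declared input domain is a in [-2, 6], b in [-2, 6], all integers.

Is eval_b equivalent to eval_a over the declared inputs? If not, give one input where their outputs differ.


Although arithmetic usage differs, 81/81 inputs agree.
verdict: equivalent


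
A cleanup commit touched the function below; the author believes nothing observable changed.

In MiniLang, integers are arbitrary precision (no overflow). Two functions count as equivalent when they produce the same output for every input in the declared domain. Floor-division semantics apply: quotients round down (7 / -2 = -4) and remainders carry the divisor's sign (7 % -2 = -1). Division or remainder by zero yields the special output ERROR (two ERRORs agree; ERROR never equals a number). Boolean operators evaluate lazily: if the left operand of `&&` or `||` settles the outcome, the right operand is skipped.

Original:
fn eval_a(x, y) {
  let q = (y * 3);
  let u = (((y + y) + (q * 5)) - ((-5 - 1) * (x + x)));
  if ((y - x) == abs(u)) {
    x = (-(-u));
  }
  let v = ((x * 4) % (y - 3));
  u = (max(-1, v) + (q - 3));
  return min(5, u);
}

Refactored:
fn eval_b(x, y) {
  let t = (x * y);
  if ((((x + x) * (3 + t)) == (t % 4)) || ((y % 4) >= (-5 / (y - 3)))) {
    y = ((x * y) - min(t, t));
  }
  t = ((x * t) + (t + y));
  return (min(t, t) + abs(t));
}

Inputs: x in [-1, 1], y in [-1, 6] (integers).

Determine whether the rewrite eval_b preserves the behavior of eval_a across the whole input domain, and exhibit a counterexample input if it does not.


The rewrite breaks on x=-1, y=-1, where the results are -6 and 0.
eval_a: q := -3 | u := -29 | ((y - x) == abs(u)): false | v := 0 | u := -6 | result -6
eval_b: t := 1 | ((((x + x) * (3 + t)) == (t % 4)) || ((y % 4) >= (-5 / (y - 3)))): true | y := 0 | t := 0 | result 0
verdict: not equivalent; witness: x=-1, y=-1


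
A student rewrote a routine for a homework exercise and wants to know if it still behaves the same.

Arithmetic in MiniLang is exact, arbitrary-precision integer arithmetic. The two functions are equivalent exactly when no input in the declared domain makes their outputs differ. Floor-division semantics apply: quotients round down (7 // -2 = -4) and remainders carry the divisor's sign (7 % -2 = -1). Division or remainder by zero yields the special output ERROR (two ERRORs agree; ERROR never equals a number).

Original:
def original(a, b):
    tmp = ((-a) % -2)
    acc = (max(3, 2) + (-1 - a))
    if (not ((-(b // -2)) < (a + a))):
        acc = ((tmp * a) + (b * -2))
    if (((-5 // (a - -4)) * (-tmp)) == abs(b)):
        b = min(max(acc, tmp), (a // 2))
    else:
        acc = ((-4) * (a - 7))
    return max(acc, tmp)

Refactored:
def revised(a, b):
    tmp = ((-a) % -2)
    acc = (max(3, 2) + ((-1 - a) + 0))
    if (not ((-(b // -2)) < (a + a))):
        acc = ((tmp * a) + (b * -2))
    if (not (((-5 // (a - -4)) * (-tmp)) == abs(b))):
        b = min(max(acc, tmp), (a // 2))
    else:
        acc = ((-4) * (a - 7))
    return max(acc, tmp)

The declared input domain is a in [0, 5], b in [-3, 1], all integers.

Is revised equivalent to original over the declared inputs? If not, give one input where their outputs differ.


On input a=0, b=-3, original returns 28 while revised returns 2.
verdict: not equivalent; witness: a=0, b=-3


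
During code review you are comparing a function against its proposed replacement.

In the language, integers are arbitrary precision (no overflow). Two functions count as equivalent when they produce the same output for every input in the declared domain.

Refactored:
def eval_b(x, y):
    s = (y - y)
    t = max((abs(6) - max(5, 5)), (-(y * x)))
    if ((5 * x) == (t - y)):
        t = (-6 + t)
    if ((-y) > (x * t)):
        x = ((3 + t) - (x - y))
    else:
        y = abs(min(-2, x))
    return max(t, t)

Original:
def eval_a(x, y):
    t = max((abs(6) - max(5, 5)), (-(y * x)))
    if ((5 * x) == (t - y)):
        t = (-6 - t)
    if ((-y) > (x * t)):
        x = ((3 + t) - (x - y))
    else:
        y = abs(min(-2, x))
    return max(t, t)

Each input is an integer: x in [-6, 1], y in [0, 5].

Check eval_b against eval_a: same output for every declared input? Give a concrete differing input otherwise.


Try x=0, y=1.
eval_a: t = 1; ((5 * x) == (t - y)) -> true; t = -7; ((-y) > (x * t)) -> false; y = 2; return -7
eval_b: s = 0; t = 1; ((5 * x) == (t - y)) -> true; t = -5; ((-y) > (x * t)) -> false; y = 2; return -5
-7 against -5: the behavior changed.
verdict: not equivalent; witness: x=0, y=1


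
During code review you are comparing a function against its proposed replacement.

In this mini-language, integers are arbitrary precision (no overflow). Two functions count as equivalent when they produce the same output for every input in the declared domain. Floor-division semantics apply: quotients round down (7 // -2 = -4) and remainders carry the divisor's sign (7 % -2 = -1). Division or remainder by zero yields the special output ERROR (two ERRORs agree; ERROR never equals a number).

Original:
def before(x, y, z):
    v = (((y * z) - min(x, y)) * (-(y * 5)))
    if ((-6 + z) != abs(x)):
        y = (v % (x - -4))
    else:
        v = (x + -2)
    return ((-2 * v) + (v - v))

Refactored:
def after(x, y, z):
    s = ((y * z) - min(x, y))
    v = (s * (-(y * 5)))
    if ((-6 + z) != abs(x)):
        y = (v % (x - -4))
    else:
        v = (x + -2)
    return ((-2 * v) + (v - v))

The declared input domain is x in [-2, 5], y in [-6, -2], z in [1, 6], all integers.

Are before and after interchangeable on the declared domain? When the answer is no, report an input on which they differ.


Comparing the listings, the differences include: local variable names differ; also statement counts differ.
Tracing x=3, y=-2, z=1: before: v=0, then ((-6 + z) != abs(x)) is true, then y=0, then returns 0 | after: s=0, then v=0, then ((-6 + z) != abs(x)) is true, then y=0, then returns 0 — matching result 0.
An exhaustive pass over the 240 declared inputs shows identical outputs.
verdict: equivalent


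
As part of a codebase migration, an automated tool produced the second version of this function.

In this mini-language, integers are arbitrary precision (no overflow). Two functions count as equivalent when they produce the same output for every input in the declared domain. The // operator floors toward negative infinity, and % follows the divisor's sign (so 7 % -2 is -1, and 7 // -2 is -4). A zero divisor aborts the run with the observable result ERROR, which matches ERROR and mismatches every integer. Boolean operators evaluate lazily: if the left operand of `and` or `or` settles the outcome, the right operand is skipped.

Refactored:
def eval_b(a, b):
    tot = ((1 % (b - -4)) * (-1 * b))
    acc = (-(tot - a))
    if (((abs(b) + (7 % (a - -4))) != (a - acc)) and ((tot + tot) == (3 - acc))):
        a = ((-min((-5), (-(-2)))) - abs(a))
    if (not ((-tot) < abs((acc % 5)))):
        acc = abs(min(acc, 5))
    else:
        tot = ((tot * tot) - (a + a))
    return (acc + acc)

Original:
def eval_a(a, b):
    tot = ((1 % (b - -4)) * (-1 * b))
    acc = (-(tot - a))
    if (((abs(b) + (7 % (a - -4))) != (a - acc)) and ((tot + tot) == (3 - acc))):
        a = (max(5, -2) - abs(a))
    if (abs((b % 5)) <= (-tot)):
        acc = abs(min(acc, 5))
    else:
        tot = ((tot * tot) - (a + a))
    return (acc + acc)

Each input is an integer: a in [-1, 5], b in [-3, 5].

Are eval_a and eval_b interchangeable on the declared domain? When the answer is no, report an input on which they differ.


Not equivalent: a=-1, b=0 separates them (2 vs -2).
eval_a: tot becomes 0; next acc becomes -1; next (((abs(b) + (7 % (a - -4))) != (a - acc)) and ((tot + tot) == (3 - acc))) evaluates to false; next (abs((b % 5)) <= (-tot)) evaluates to true; next acc becomes 1; next final value 2
eval_b: tot becomes 0; next acc becomes -1; next (((abs(b) + (7 % (a - -4))) != (a - acc)) and ((tot + tot) == (3 - acc))) evaluates to false; next (not ((-tot) < abs((acc % 5)))) evaluates to false; next tot becomes 2; next final value -2
verdict: not equivalent; witness: a=-1, b=0


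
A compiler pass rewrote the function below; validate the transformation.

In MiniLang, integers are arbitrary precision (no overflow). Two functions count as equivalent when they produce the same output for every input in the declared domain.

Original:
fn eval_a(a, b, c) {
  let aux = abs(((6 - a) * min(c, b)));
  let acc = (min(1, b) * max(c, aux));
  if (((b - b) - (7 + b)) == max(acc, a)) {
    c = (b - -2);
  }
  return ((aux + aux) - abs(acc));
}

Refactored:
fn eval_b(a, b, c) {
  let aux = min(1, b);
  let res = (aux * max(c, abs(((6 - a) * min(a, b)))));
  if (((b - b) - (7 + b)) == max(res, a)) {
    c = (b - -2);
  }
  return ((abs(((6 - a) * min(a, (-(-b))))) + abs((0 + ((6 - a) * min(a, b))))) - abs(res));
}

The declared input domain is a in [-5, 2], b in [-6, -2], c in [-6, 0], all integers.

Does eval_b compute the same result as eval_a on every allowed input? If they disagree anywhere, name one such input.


There is a counterexample at a=-5, b=-5, c=-6: -198 on one side, -165 on the other.
eval_a: aux := 66 | acc := -330 | (((b - b) - (7 + b)) == max(acc, a)): false | result -198
eval_b: aux := -5 | res := -275 | (((b - b) - (7 + b)) == max(res, a)): false | result -165
verdict: not equivalent; witness: a=-5, b=-5, c=-6


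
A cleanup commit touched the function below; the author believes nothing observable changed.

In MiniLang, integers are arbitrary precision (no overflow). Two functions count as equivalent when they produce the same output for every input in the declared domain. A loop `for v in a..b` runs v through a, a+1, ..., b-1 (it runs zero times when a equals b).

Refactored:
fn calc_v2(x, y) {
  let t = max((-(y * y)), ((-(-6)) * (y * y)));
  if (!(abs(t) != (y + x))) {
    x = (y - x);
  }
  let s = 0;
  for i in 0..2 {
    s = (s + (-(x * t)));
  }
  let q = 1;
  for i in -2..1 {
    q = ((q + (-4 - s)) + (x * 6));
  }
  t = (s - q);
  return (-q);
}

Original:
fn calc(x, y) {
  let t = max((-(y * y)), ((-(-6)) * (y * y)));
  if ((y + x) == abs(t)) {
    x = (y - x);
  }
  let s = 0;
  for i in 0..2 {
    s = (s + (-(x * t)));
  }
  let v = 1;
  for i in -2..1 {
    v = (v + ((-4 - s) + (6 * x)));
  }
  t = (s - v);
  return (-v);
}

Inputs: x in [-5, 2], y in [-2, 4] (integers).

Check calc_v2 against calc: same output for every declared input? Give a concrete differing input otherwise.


Behavior is preserved: although boolean connective usage differs, plus local variable names differ, plus comparison usage differs, the outputs never diverge.
Tracing x=-1, y=0: calc: t := 0 | ((y + x) == abs(t)): false | s := 0 | iter i=0: | s := 0 | iter i=1: | s := 0 | v := 1 | iter i=-2: | v := -9 | iter i=-1: | v := -19 | iter i=0: | v := -29 | t := 29 | result 29 | calc_v2: t := 0 | (!(abs(t) != (y + x))): false | s := 0 | iter i=0: | s := 0 | iter i=1: | s := 0 | q := 1 | iter i=-2: | q := -9 | iter i=-1: | q := -19 | iter i=0: | q := -29 | t := 29 | result 29 — matching result 29.
Every one of the 56 inputs gives matching results.
verdict: equivalent


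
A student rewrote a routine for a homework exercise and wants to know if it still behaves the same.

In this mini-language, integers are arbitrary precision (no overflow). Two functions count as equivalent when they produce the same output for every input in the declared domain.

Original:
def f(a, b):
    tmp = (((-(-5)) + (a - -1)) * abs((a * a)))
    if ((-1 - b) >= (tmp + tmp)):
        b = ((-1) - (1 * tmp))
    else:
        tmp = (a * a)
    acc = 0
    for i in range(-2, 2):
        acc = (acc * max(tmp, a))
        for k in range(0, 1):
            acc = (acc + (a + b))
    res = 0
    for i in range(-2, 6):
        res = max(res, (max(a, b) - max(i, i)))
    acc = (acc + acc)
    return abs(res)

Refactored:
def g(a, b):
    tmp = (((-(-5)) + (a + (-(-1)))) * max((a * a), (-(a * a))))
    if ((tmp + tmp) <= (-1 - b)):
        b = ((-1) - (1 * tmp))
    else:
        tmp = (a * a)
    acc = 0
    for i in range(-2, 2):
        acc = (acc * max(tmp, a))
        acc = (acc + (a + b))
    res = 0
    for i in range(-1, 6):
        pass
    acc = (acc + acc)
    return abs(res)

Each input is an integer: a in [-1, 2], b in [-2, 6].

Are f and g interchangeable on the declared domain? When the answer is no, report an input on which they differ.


There is a counterexample at a=-1, b=-2: 1 on one side, 0 on the other.
f: tmp = 5; ((-1 - b) >= (tmp + tmp)) -> false; tmp = 1; acc = 0; [i=-2]; acc = 0; [k=0]; acc = -3; [i=-1]; acc = -3; [k=0]; acc = -6; [i=0]; acc = -6; [k=0]; acc = -9; [i=1]; acc = -9; [k=0]; acc = -12; res = 0; [i=-2]; res = 1; [i=-1]; res = 1; [i=0]; res = 1; [i=1]; res = 1; [i=2]; res = 1; [i=3]; res = 1; [i=4]; res = 1; [i=5]; res = 1; acc = -24; return 1
g: tmp = 5; ((tmp + tmp) <= (-1 - b)) -> false; tmp = 1; acc = 0; [i=-2]; acc = 0; acc = -3; [i=-1]; acc = -3; acc = -6; [i=0]; acc = -6; acc = -9; [i=1]; acc = -9; acc = -12; res = 0; [i=-1]; [i=0]; [i=1]; [i=2]; [i=3]; [i=4]; [i=5]; acc = -24; return 0
verdict: not equivalent; witness: a=-1, b=-2
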